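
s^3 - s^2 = s^2*(s - 1)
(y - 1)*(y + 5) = y^2 + 4*y - 5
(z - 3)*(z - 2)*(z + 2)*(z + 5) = z^4 + 2*z^3 - 19*z^2 - 8*z + 60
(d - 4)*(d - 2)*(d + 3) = d^3 - 3*d^2 - 10*d + 24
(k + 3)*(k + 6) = k^2 + 9*k + 18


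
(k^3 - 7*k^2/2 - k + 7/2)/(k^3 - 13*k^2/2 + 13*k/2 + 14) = (k - 1)/(k - 4)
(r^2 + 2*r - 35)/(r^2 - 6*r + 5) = (r + 7)/(r - 1)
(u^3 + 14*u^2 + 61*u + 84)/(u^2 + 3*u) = u + 11 + 28/u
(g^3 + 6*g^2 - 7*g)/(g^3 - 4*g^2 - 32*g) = (-g^2 - 6*g + 7)/(-g^2 + 4*g + 32)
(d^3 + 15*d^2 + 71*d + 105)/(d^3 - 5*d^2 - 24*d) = (d^2 + 12*d + 35)/(d*(d - 8))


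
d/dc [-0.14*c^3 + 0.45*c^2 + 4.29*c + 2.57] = -0.42*c^2 + 0.9*c + 4.29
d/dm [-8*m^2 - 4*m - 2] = -16*m - 4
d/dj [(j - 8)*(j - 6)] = 2*j - 14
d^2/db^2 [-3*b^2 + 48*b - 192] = -6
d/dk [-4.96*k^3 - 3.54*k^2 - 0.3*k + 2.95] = -14.88*k^2 - 7.08*k - 0.3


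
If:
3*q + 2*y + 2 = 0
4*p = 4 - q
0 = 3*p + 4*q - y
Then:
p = 23/19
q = -16/19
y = 5/19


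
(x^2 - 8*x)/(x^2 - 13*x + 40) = x/(x - 5)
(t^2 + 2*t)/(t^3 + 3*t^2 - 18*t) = (t + 2)/(t^2 + 3*t - 18)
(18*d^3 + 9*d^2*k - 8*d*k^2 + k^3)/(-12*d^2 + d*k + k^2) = (-6*d^2 - 5*d*k + k^2)/(4*d + k)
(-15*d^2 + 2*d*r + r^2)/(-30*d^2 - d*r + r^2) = (-3*d + r)/(-6*d + r)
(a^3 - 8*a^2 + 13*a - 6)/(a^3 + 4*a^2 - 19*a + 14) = (a^2 - 7*a + 6)/(a^2 + 5*a - 14)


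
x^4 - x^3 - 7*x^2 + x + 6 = (x - 3)*(x - 1)*(x + 1)*(x + 2)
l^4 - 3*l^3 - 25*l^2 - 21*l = l*(l - 7)*(l + 1)*(l + 3)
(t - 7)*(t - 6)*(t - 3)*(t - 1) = t^4 - 17*t^3 + 97*t^2 - 207*t + 126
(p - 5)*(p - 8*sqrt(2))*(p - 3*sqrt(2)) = p^3 - 11*sqrt(2)*p^2 - 5*p^2 + 48*p + 55*sqrt(2)*p - 240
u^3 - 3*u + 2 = (u - 1)^2*(u + 2)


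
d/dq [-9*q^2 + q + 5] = 1 - 18*q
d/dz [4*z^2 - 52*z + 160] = 8*z - 52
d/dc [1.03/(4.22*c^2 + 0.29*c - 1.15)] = (-8.6932*c - 0.2987)/(4.22*c^2 + 0.29*c - 1.15)^2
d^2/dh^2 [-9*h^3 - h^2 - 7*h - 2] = -54*h - 2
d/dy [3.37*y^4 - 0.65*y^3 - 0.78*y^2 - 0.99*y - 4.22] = 13.48*y^3 - 1.95*y^2 - 1.56*y - 0.99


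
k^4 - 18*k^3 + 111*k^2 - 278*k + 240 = (k - 8)*(k - 5)*(k - 3)*(k - 2)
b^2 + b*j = b*(b + j)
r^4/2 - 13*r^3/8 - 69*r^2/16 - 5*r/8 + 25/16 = (r/2 + 1/2)*(r - 5)*(r - 1/2)*(r + 5/4)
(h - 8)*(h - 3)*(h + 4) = h^3 - 7*h^2 - 20*h + 96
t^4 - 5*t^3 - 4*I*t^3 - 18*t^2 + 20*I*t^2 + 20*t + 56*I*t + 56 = (t - 7)*(t + 2)*(t - 2*I)^2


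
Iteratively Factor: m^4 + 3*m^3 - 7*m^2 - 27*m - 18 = (m - 3)*(m^3 + 6*m^2 + 11*m + 6) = (m - 3)*(m + 2)*(m^2 + 4*m + 3) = (m - 3)*(m + 1)*(m + 2)*(m + 3)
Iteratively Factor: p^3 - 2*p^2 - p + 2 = (p - 2)*(p^2 - 1) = (p - 2)*(p - 1)*(p + 1)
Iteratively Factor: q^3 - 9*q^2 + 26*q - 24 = (q - 2)*(q^2 - 7*q + 12) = (q - 4)*(q - 2)*(q - 3)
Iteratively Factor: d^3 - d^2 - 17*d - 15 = (d - 5)*(d^2 + 4*d + 3) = (d - 5)*(d + 1)*(d + 3)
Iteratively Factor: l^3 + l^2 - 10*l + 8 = (l + 4)*(l^2 - 3*l + 2) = (l - 2)*(l + 4)*(l - 1)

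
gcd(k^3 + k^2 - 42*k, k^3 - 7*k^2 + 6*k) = k^2 - 6*k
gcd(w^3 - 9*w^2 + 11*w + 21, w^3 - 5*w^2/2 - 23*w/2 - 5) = 1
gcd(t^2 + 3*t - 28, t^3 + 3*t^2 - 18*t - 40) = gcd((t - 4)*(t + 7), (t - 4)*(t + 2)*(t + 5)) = t - 4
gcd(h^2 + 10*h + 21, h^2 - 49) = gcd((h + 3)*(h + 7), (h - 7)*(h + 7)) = h + 7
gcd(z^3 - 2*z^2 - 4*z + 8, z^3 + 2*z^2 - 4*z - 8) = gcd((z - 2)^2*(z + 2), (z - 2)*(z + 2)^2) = z^2 - 4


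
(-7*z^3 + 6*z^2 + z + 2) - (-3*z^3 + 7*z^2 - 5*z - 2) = -4*z^3 - z^2 + 6*z + 4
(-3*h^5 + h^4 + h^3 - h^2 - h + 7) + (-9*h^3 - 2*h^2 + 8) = -3*h^5 + h^4 - 8*h^3 - 3*h^2 - h + 15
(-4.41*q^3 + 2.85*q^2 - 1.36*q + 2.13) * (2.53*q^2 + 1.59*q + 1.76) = -11.1573*q^5 + 0.198599999999999*q^4 - 6.6709*q^3 + 8.2425*q^2 + 0.9931*q + 3.7488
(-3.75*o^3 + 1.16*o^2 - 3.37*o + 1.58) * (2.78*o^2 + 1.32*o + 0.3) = -10.425*o^5 - 1.7252*o^4 - 8.9624*o^3 + 0.292*o^2 + 1.0746*o + 0.474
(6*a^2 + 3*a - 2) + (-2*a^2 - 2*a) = 4*a^2 + a - 2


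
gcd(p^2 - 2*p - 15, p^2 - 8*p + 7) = 1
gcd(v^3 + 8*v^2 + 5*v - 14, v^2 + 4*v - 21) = v + 7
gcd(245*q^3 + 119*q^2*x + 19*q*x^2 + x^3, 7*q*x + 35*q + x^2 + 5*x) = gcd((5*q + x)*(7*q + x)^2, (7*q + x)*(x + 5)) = 7*q + x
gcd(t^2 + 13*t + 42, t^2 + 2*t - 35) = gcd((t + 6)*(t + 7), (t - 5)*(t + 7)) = t + 7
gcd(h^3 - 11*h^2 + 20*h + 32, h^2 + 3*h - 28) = h - 4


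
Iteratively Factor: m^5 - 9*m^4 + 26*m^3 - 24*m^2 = (m - 4)*(m^4 - 5*m^3 + 6*m^2) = m*(m - 4)*(m^3 - 5*m^2 + 6*m) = m*(m - 4)*(m - 2)*(m^2 - 3*m) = m*(m - 4)*(m - 3)*(m - 2)*(m)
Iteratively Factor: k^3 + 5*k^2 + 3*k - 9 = (k + 3)*(k^2 + 2*k - 3) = (k - 1)*(k + 3)*(k + 3)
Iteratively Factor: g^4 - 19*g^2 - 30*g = (g)*(g^3 - 19*g - 30) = g*(g - 5)*(g^2 + 5*g + 6) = g*(g - 5)*(g + 3)*(g + 2)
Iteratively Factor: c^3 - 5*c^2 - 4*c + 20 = (c - 2)*(c^2 - 3*c - 10) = (c - 2)*(c + 2)*(c - 5)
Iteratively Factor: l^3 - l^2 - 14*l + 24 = (l - 3)*(l^2 + 2*l - 8) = (l - 3)*(l - 2)*(l + 4)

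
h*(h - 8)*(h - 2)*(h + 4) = h^4 - 6*h^3 - 24*h^2 + 64*h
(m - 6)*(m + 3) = m^2 - 3*m - 18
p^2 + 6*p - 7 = (p - 1)*(p + 7)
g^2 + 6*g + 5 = (g + 1)*(g + 5)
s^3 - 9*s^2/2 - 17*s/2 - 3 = (s - 6)*(s + 1/2)*(s + 1)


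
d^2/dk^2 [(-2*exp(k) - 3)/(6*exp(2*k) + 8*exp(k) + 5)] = (-72*exp(4*k) - 336*exp(3*k) - 72*exp(2*k) + 248*exp(k) + 70)*exp(k)/(216*exp(6*k) + 864*exp(5*k) + 1692*exp(4*k) + 1952*exp(3*k) + 1410*exp(2*k) + 600*exp(k) + 125)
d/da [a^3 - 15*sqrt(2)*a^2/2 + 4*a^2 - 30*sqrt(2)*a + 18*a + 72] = 3*a^2 - 15*sqrt(2)*a + 8*a - 30*sqrt(2) + 18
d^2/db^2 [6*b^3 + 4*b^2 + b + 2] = 36*b + 8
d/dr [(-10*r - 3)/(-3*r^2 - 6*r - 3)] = 2*(2 - 5*r)/(3*(r^3 + 3*r^2 + 3*r + 1))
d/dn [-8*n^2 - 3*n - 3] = -16*n - 3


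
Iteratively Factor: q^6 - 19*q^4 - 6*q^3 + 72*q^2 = (q)*(q^5 - 19*q^3 - 6*q^2 + 72*q) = q*(q - 2)*(q^4 + 2*q^3 - 15*q^2 - 36*q) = q^2*(q - 2)*(q^3 + 2*q^2 - 15*q - 36) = q^2*(q - 2)*(q + 3)*(q^2 - q - 12) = q^2*(q - 4)*(q - 2)*(q + 3)*(q + 3)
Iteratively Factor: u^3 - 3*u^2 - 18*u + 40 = (u - 2)*(u^2 - u - 20) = (u - 5)*(u - 2)*(u + 4)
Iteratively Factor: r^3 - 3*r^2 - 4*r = (r - 4)*(r^2 + r) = (r - 4)*(r + 1)*(r)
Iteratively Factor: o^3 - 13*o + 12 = (o - 3)*(o^2 + 3*o - 4) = (o - 3)*(o - 1)*(o + 4)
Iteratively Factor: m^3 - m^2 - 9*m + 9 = (m - 3)*(m^2 + 2*m - 3) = (m - 3)*(m - 1)*(m + 3)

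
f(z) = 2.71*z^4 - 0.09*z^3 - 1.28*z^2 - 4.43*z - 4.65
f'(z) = 10.84*z^3 - 0.27*z^2 - 2.56*z - 4.43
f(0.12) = -5.20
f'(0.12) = -4.72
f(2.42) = 68.80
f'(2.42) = 141.42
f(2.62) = 101.03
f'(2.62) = 181.96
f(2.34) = 58.07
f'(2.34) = 126.99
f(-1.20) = 4.60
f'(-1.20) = -20.48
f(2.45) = 73.13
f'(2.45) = 147.09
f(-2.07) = 49.59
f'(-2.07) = -96.44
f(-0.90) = 0.14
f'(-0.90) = -10.25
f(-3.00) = 219.06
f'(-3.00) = -291.86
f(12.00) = 55796.91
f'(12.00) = 18657.49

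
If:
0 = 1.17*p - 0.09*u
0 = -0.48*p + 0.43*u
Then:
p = 0.00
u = 0.00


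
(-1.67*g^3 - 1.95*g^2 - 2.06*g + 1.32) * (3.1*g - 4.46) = -5.177*g^4 + 1.4032*g^3 + 2.311*g^2 + 13.2796*g - 5.8872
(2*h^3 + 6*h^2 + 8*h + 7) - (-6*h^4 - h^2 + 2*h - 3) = 6*h^4 + 2*h^3 + 7*h^2 + 6*h + 10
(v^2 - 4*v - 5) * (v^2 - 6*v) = v^4 - 10*v^3 + 19*v^2 + 30*v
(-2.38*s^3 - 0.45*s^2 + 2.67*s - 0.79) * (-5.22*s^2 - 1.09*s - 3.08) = 12.4236*s^5 + 4.9432*s^4 - 6.1165*s^3 + 2.5995*s^2 - 7.3625*s + 2.4332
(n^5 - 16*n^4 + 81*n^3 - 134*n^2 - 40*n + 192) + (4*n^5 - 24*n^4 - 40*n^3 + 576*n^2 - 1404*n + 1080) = 5*n^5 - 40*n^4 + 41*n^3 + 442*n^2 - 1444*n + 1272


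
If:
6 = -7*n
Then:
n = -6/7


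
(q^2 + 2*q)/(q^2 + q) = (q + 2)/(q + 1)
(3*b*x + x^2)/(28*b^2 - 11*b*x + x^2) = x*(3*b + x)/(28*b^2 - 11*b*x + x^2)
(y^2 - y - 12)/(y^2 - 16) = (y + 3)/(y + 4)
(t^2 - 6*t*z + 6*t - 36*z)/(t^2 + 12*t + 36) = (t - 6*z)/(t + 6)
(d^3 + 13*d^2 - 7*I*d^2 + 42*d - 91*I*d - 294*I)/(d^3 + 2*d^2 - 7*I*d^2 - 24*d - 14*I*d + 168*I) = (d + 7)/(d - 4)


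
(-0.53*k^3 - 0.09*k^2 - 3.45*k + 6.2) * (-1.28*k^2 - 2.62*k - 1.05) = 0.6784*k^5 + 1.5038*k^4 + 5.2083*k^3 + 1.1975*k^2 - 12.6215*k - 6.51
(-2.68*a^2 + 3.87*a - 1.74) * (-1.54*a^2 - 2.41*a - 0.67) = 4.1272*a^4 + 0.499000000000001*a^3 - 4.8515*a^2 + 1.6005*a + 1.1658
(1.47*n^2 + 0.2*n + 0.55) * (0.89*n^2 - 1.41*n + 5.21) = 1.3083*n^4 - 1.8947*n^3 + 7.8662*n^2 + 0.2665*n + 2.8655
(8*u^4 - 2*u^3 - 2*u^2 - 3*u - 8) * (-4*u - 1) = -32*u^5 + 10*u^3 + 14*u^2 + 35*u + 8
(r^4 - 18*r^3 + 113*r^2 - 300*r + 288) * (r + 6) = r^5 - 12*r^4 + 5*r^3 + 378*r^2 - 1512*r + 1728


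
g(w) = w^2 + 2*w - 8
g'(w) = 2*w + 2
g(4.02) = 16.20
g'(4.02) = 10.04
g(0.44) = -6.93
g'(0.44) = 2.88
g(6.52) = 47.55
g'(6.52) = 15.04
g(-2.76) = -5.90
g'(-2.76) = -3.52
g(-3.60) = -2.24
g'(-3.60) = -5.20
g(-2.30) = -7.31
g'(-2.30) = -2.60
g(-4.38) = 2.42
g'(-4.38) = -6.76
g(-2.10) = -7.79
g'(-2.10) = -2.20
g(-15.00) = 187.00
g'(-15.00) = -28.00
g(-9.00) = 55.00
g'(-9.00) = -16.00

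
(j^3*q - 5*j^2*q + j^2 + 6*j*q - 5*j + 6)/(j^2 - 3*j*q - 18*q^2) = (-j^3*q + 5*j^2*q - j^2 - 6*j*q + 5*j - 6)/(-j^2 + 3*j*q + 18*q^2)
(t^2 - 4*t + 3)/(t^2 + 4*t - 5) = (t - 3)/(t + 5)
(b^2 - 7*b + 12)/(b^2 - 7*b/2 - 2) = 2*(b - 3)/(2*b + 1)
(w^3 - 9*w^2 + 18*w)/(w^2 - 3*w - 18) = w*(w - 3)/(w + 3)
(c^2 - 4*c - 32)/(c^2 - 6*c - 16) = (c + 4)/(c + 2)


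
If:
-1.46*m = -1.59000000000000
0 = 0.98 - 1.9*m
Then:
No Solution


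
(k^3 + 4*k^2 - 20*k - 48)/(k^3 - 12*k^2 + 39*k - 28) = (k^2 + 8*k + 12)/(k^2 - 8*k + 7)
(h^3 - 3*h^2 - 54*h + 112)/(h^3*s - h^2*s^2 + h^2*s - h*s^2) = (h^3 - 3*h^2 - 54*h + 112)/(h*s*(h^2 - h*s + h - s))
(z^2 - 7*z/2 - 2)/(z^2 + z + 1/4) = 2*(z - 4)/(2*z + 1)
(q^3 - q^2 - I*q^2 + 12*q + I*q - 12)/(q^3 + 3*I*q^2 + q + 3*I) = (q^2 - q*(1 + 4*I) + 4*I)/(q^2 + 1)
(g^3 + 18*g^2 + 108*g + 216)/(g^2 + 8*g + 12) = (g^2 + 12*g + 36)/(g + 2)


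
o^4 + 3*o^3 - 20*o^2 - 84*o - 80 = (o - 5)*(o + 2)^2*(o + 4)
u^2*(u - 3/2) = u^3 - 3*u^2/2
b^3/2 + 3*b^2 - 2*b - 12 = (b/2 + 1)*(b - 2)*(b + 6)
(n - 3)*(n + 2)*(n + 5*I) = n^3 - n^2 + 5*I*n^2 - 6*n - 5*I*n - 30*I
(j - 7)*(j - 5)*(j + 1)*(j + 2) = j^4 - 9*j^3 + j^2 + 81*j + 70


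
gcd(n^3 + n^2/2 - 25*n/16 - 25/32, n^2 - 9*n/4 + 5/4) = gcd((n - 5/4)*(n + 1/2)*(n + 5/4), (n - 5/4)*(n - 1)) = n - 5/4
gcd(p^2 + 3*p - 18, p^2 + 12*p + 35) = 1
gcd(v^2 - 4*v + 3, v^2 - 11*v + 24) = v - 3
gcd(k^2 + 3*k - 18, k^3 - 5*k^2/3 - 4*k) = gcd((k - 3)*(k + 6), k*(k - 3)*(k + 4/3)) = k - 3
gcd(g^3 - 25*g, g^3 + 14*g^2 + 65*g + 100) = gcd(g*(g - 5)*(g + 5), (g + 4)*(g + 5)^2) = g + 5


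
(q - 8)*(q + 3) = q^2 - 5*q - 24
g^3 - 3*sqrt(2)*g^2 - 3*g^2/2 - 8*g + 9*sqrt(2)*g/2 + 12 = (g - 3/2)*(g - 4*sqrt(2))*(g + sqrt(2))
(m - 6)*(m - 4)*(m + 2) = m^3 - 8*m^2 + 4*m + 48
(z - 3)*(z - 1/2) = z^2 - 7*z/2 + 3/2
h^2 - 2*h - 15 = (h - 5)*(h + 3)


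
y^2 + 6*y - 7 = (y - 1)*(y + 7)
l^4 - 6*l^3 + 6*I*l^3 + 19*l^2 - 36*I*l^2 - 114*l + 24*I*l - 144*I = (l - 6)*(l - 3*I)*(l + I)*(l + 8*I)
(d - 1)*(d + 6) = d^2 + 5*d - 6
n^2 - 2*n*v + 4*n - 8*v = (n + 4)*(n - 2*v)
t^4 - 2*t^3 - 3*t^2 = t^2*(t - 3)*(t + 1)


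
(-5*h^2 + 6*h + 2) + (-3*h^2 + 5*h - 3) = -8*h^2 + 11*h - 1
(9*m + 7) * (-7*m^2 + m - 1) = -63*m^3 - 40*m^2 - 2*m - 7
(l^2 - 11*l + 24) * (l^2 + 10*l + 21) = l^4 - l^3 - 65*l^2 + 9*l + 504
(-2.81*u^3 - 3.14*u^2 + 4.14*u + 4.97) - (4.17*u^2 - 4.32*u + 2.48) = -2.81*u^3 - 7.31*u^2 + 8.46*u + 2.49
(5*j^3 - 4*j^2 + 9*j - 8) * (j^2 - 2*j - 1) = 5*j^5 - 14*j^4 + 12*j^3 - 22*j^2 + 7*j + 8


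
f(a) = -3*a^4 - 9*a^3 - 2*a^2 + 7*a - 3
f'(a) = -12*a^3 - 27*a^2 - 4*a + 7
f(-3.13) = -56.46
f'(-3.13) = 122.98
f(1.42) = -35.06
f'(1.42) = -87.48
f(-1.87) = -0.92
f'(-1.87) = -1.47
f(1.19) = -18.68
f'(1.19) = -56.22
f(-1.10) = -5.53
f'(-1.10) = -5.30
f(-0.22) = -4.55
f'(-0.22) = 6.70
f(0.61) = -1.93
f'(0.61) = -8.21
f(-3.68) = -157.51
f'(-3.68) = 254.11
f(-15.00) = -122058.00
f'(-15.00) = 34492.00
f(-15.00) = -122058.00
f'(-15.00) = 34492.00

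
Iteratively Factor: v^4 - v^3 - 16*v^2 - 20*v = (v + 2)*(v^3 - 3*v^2 - 10*v) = (v - 5)*(v + 2)*(v^2 + 2*v) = v*(v - 5)*(v + 2)*(v + 2)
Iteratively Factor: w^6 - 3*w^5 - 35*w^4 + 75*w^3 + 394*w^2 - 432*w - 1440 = (w - 4)*(w^5 + w^4 - 31*w^3 - 49*w^2 + 198*w + 360) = (w - 4)*(w + 4)*(w^4 - 3*w^3 - 19*w^2 + 27*w + 90) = (w - 5)*(w - 4)*(w + 4)*(w^3 + 2*w^2 - 9*w - 18) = (w - 5)*(w - 4)*(w + 3)*(w + 4)*(w^2 - w - 6) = (w - 5)*(w - 4)*(w + 2)*(w + 3)*(w + 4)*(w - 3)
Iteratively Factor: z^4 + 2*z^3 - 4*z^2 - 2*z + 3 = (z - 1)*(z^3 + 3*z^2 - z - 3) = (z - 1)*(z + 3)*(z^2 - 1) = (z - 1)*(z + 1)*(z + 3)*(z - 1)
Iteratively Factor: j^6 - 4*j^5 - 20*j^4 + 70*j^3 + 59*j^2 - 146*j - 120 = (j - 2)*(j^5 - 2*j^4 - 24*j^3 + 22*j^2 + 103*j + 60) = (j - 5)*(j - 2)*(j^4 + 3*j^3 - 9*j^2 - 23*j - 12) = (j - 5)*(j - 3)*(j - 2)*(j^3 + 6*j^2 + 9*j + 4) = (j - 5)*(j - 3)*(j - 2)*(j + 1)*(j^2 + 5*j + 4) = (j - 5)*(j - 3)*(j - 2)*(j + 1)^2*(j + 4)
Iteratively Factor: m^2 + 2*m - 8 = (m + 4)*(m - 2)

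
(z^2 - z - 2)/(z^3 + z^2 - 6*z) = (z + 1)/(z*(z + 3))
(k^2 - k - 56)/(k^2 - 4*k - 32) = (k + 7)/(k + 4)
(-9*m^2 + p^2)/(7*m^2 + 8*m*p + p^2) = (-9*m^2 + p^2)/(7*m^2 + 8*m*p + p^2)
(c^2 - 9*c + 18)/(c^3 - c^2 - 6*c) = (c - 6)/(c*(c + 2))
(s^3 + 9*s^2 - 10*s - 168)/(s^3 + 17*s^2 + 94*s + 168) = (s - 4)/(s + 4)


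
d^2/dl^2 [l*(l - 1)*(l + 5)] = 6*l + 8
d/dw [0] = 0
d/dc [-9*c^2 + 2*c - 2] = 2 - 18*c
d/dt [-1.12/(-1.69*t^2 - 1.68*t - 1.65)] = (-3.7856*t - 1.8816)/(1.69*t^2 + 1.68*t + 1.65)^2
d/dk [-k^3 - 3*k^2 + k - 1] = -3*k^2 - 6*k + 1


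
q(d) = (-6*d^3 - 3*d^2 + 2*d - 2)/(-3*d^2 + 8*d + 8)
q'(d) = (6*d - 8)*(-6*d^3 - 3*d^2 + 2*d - 2)/(-3*d^2 + 8*d + 8)^2 + (-18*d^2 - 6*d + 2)/(-3*d^2 + 8*d + 8) = 2*(9*d^4 - 48*d^3 - 81*d^2 - 30*d + 16)/(9*d^4 - 48*d^3 + 16*d^2 + 128*d + 64)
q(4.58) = 34.57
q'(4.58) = -14.78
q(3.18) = -70.56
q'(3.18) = -316.12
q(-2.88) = -2.77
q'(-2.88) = 1.50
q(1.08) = -0.83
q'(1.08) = -1.84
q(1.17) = -1.01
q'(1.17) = -2.16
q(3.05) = -43.19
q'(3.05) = -139.93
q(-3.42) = -3.60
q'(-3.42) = 1.57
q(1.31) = -1.35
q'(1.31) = -2.74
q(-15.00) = -24.83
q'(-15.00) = 1.94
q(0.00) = -0.25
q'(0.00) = 0.50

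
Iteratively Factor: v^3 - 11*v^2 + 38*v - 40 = (v - 4)*(v^2 - 7*v + 10) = (v - 4)*(v - 2)*(v - 5)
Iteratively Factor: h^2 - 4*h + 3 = (h - 3)*(h - 1)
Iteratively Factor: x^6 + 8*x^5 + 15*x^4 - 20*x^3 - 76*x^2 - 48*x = (x + 2)*(x^5 + 6*x^4 + 3*x^3 - 26*x^2 - 24*x) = (x + 1)*(x + 2)*(x^4 + 5*x^3 - 2*x^2 - 24*x) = (x - 2)*(x + 1)*(x + 2)*(x^3 + 7*x^2 + 12*x) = x*(x - 2)*(x + 1)*(x + 2)*(x^2 + 7*x + 12) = x*(x - 2)*(x + 1)*(x + 2)*(x + 4)*(x + 3)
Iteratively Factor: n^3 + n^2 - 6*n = (n)*(n^2 + n - 6) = n*(n + 3)*(n - 2)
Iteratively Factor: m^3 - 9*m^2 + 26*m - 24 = (m - 2)*(m^2 - 7*m + 12) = (m - 3)*(m - 2)*(m - 4)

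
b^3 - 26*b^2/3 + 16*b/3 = b*(b - 8)*(b - 2/3)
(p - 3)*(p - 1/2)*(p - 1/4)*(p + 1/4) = p^4 - 7*p^3/2 + 23*p^2/16 + 7*p/32 - 3/32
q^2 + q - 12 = (q - 3)*(q + 4)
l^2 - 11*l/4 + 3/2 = (l - 2)*(l - 3/4)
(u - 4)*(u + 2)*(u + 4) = u^3 + 2*u^2 - 16*u - 32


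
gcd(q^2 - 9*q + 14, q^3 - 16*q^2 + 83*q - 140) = q - 7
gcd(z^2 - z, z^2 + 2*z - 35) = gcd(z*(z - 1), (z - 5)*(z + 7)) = 1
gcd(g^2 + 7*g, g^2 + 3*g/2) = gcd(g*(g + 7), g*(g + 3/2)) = g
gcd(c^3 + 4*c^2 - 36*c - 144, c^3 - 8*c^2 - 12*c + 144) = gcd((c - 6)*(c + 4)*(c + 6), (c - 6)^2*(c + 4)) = c^2 - 2*c - 24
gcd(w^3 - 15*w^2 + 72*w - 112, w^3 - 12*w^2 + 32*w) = w - 4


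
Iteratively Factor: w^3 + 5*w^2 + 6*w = (w)*(w^2 + 5*w + 6) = w*(w + 2)*(w + 3)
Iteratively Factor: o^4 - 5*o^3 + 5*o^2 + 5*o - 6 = (o - 1)*(o^3 - 4*o^2 + o + 6) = (o - 1)*(o + 1)*(o^2 - 5*o + 6) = (o - 2)*(o - 1)*(o + 1)*(o - 3)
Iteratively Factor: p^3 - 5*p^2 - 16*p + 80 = (p + 4)*(p^2 - 9*p + 20) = (p - 5)*(p + 4)*(p - 4)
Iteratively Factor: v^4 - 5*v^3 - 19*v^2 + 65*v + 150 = (v + 2)*(v^3 - 7*v^2 - 5*v + 75) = (v + 2)*(v + 3)*(v^2 - 10*v + 25) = (v - 5)*(v + 2)*(v + 3)*(v - 5)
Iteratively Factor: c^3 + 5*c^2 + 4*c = (c + 4)*(c^2 + c) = (c + 1)*(c + 4)*(c)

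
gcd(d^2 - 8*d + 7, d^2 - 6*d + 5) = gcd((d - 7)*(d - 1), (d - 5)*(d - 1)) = d - 1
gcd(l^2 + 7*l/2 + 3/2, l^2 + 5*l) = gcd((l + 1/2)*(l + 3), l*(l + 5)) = 1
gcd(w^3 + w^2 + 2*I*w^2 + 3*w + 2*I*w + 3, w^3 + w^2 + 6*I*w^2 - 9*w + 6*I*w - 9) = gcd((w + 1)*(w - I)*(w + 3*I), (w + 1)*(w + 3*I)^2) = w^2 + w*(1 + 3*I) + 3*I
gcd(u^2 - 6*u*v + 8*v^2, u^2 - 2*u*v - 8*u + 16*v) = u - 2*v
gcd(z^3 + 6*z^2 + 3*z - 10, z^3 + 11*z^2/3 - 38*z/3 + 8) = z - 1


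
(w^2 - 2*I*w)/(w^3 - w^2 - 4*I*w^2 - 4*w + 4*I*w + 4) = w/(w^2 - w*(1 + 2*I) + 2*I)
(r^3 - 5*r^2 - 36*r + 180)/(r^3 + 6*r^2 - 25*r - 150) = (r - 6)/(r + 5)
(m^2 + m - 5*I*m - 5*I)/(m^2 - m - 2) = (m - 5*I)/(m - 2)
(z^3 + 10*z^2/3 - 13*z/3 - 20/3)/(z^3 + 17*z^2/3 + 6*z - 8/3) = (3*z^2 - 2*z - 5)/(3*z^2 + 5*z - 2)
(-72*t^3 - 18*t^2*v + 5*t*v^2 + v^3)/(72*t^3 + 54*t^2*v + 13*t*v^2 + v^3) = (-4*t + v)/(4*t + v)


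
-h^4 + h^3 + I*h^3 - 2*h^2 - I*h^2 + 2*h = h*(h - 2*I)*(-I*h + 1)*(-I*h + I)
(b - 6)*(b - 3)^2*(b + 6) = b^4 - 6*b^3 - 27*b^2 + 216*b - 324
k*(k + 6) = k^2 + 6*k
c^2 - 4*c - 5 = (c - 5)*(c + 1)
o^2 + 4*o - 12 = (o - 2)*(o + 6)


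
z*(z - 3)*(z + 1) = z^3 - 2*z^2 - 3*z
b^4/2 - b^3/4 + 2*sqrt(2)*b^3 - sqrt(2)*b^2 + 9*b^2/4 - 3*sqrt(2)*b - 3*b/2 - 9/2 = (b - 3/2)*(b + 3*sqrt(2))*(sqrt(2)*b/2 + 1)*(sqrt(2)*b/2 + sqrt(2)/2)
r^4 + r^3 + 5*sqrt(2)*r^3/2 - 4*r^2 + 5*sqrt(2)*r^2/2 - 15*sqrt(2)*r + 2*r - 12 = (r - 2)*(r + 3)*(r + sqrt(2)/2)*(r + 2*sqrt(2))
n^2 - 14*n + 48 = (n - 8)*(n - 6)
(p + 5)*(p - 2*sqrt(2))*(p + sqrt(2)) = p^3 - sqrt(2)*p^2 + 5*p^2 - 5*sqrt(2)*p - 4*p - 20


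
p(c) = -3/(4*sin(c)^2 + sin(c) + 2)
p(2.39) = -0.66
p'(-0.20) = -0.45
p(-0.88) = -0.83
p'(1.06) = 0.33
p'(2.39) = -0.68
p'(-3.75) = -0.91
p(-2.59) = -1.17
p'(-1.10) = -0.45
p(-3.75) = -0.77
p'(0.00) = 0.75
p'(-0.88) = -0.76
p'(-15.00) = 1.04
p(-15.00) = -0.99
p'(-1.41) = -0.14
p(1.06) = -0.51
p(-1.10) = -0.70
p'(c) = -3*(-8*sin(c)*cos(c) - cos(c))/(4*sin(c)^2 + sin(c) + 2)^2 = 3*(8*sin(c) + 1)*cos(c)/(4*sin(c)^2 + sin(c) + 2)^2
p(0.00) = -1.50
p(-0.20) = -1.53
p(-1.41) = -0.61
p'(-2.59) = 1.23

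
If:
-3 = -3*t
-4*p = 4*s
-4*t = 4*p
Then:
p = -1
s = 1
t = 1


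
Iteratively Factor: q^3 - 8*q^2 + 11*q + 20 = (q - 5)*(q^2 - 3*q - 4) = (q - 5)*(q - 4)*(q + 1)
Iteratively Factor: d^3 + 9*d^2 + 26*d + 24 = (d + 4)*(d^2 + 5*d + 6) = (d + 2)*(d + 4)*(d + 3)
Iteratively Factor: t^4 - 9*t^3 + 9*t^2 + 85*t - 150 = (t + 3)*(t^3 - 12*t^2 + 45*t - 50) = (t - 5)*(t + 3)*(t^2 - 7*t + 10) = (t - 5)*(t - 2)*(t + 3)*(t - 5)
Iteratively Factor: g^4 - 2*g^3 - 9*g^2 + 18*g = (g + 3)*(g^3 - 5*g^2 + 6*g) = (g - 2)*(g + 3)*(g^2 - 3*g) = g*(g - 2)*(g + 3)*(g - 3)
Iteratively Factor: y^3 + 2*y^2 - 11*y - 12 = (y + 4)*(y^2 - 2*y - 3) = (y + 1)*(y + 4)*(y - 3)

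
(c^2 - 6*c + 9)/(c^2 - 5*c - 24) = (-c^2 + 6*c - 9)/(-c^2 + 5*c + 24)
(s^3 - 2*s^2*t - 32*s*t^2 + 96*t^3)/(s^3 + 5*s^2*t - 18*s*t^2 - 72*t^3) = (s - 4*t)/(s + 3*t)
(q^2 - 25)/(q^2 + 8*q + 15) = (q - 5)/(q + 3)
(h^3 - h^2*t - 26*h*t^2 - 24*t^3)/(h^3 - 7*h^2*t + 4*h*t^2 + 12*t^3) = (-h - 4*t)/(-h + 2*t)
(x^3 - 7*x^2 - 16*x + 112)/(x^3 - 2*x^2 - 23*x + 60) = (x^2 - 3*x - 28)/(x^2 + 2*x - 15)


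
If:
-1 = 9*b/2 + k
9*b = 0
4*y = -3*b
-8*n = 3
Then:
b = 0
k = -1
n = -3/8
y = 0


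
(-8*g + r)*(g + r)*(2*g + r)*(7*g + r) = -112*g^4 - 170*g^3*r - 57*g^2*r^2 + 2*g*r^3 + r^4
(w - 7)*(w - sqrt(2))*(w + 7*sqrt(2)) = w^3 - 7*w^2 + 6*sqrt(2)*w^2 - 42*sqrt(2)*w - 14*w + 98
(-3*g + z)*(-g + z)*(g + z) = 3*g^3 - g^2*z - 3*g*z^2 + z^3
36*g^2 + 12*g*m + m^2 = (6*g + m)^2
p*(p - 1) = p^2 - p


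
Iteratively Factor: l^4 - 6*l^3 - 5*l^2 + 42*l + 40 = (l - 5)*(l^3 - l^2 - 10*l - 8) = (l - 5)*(l - 4)*(l^2 + 3*l + 2) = (l - 5)*(l - 4)*(l + 2)*(l + 1)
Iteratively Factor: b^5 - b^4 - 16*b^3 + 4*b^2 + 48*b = (b + 3)*(b^4 - 4*b^3 - 4*b^2 + 16*b) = b*(b + 3)*(b^3 - 4*b^2 - 4*b + 16) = b*(b - 2)*(b + 3)*(b^2 - 2*b - 8) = b*(b - 4)*(b - 2)*(b + 3)*(b + 2)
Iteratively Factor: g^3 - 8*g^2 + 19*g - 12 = (g - 3)*(g^2 - 5*g + 4) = (g - 3)*(g - 1)*(g - 4)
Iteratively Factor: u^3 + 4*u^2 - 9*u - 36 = (u - 3)*(u^2 + 7*u + 12) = (u - 3)*(u + 4)*(u + 3)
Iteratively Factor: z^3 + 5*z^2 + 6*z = (z)*(z^2 + 5*z + 6) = z*(z + 3)*(z + 2)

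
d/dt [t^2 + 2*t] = 2*t + 2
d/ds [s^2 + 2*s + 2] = 2*s + 2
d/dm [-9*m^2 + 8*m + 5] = 8 - 18*m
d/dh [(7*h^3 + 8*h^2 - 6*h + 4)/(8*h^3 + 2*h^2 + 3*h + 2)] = 2*(-25*h^4 + 69*h^3 - 9*h^2 + 8*h - 12)/(64*h^6 + 32*h^5 + 52*h^4 + 44*h^3 + 17*h^2 + 12*h + 4)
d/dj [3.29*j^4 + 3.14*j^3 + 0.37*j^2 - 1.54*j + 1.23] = 13.16*j^3 + 9.42*j^2 + 0.74*j - 1.54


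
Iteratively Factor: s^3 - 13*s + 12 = (s + 4)*(s^2 - 4*s + 3) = (s - 1)*(s + 4)*(s - 3)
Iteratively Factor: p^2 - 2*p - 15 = (p + 3)*(p - 5)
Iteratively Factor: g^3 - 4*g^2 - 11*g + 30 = (g + 3)*(g^2 - 7*g + 10) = (g - 5)*(g + 3)*(g - 2)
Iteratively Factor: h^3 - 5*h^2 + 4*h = (h - 1)*(h^2 - 4*h) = h*(h - 1)*(h - 4)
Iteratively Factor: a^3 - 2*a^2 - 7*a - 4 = (a + 1)*(a^2 - 3*a - 4) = (a - 4)*(a + 1)*(a + 1)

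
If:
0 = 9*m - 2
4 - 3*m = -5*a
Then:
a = -2/3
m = 2/9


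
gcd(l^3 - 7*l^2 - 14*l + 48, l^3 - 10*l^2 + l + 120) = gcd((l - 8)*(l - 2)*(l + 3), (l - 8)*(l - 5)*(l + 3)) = l^2 - 5*l - 24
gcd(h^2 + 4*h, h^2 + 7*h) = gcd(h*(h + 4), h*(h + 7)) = h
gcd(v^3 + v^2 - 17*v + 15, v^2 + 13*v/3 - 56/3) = 1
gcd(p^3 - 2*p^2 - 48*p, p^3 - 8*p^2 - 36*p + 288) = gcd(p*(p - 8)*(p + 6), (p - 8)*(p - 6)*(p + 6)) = p^2 - 2*p - 48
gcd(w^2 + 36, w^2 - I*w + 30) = w - 6*I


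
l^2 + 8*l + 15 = (l + 3)*(l + 5)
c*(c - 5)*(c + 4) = c^3 - c^2 - 20*c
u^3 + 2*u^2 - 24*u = u*(u - 4)*(u + 6)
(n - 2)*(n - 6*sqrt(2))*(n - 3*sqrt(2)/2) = n^3 - 15*sqrt(2)*n^2/2 - 2*n^2 + 18*n + 15*sqrt(2)*n - 36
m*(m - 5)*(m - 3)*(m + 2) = m^4 - 6*m^3 - m^2 + 30*m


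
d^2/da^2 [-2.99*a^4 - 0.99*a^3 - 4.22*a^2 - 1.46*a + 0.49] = -35.88*a^2 - 5.94*a - 8.44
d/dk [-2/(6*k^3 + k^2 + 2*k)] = 4*(9*k^2 + k + 1)/(k^2*(6*k^2 + k + 2)^2)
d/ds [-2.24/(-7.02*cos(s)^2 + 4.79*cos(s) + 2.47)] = (31.4496*cos(s) - 10.7296)*sin(s)/(-7.02*cos(s)^2 + 4.79*cos(s) + 2.47)^2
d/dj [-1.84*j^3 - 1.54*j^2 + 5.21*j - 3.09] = -5.52*j^2 - 3.08*j + 5.21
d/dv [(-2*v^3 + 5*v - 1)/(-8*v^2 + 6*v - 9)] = (16*v^4 - 24*v^3 + 94*v^2 - 16*v - 39)/(64*v^4 - 96*v^3 + 180*v^2 - 108*v + 81)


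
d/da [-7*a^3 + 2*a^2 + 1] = a*(4 - 21*a)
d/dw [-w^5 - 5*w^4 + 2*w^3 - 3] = w^2*(-5*w^2 - 20*w + 6)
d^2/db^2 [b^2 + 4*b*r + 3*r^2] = 2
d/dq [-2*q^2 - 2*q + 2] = -4*q - 2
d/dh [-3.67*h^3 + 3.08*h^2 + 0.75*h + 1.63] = -11.01*h^2 + 6.16*h + 0.75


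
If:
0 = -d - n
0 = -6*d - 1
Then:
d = -1/6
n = 1/6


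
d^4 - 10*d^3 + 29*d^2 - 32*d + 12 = (d - 6)*(d - 2)*(d - 1)^2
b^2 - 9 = (b - 3)*(b + 3)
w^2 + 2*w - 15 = (w - 3)*(w + 5)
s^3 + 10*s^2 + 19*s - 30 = (s - 1)*(s + 5)*(s + 6)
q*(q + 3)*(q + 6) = q^3 + 9*q^2 + 18*q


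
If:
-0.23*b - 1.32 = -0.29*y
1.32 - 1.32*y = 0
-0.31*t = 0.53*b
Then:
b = -4.48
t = 7.66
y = 1.00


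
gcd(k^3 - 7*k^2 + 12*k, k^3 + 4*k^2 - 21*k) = k^2 - 3*k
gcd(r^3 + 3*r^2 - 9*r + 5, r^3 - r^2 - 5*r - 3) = 1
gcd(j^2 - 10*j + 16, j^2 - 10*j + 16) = j^2 - 10*j + 16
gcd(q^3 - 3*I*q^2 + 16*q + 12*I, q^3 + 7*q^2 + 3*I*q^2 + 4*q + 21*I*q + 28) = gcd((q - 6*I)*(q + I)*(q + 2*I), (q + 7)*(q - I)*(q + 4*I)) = 1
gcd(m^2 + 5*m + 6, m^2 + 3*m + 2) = m + 2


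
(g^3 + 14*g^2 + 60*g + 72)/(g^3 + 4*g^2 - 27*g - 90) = (g^2 + 8*g + 12)/(g^2 - 2*g - 15)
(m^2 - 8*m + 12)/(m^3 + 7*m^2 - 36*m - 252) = (m - 2)/(m^2 + 13*m + 42)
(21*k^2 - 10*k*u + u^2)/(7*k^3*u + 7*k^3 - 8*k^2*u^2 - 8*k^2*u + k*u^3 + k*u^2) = (-3*k + u)/(k*(-k*u - k + u^2 + u))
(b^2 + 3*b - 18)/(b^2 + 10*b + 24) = (b - 3)/(b + 4)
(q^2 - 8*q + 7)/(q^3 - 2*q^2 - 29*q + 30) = (q - 7)/(q^2 - q - 30)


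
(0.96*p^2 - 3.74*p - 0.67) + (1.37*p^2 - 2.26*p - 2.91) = 2.33*p^2 - 6.0*p - 3.58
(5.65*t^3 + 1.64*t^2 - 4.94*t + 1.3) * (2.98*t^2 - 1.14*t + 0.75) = 16.837*t^5 - 1.5538*t^4 - 12.3533*t^3 + 10.7356*t^2 - 5.187*t + 0.975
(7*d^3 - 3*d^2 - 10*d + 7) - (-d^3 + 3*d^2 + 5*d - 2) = 8*d^3 - 6*d^2 - 15*d + 9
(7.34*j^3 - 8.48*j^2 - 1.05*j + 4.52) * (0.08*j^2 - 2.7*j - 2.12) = 0.5872*j^5 - 20.4964*j^4 + 7.2512*j^3 + 21.1742*j^2 - 9.978*j - 9.5824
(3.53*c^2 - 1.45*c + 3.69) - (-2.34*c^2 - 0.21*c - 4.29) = 5.87*c^2 - 1.24*c + 7.98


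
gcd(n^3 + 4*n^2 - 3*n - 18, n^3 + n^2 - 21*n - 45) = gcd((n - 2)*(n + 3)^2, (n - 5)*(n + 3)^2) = n^2 + 6*n + 9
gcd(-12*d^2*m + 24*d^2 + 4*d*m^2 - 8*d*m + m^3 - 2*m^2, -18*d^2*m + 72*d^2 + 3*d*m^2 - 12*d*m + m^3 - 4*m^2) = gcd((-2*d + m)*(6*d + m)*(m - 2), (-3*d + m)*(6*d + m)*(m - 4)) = 6*d + m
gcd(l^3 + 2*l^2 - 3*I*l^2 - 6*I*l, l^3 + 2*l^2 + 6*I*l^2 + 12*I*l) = l^2 + 2*l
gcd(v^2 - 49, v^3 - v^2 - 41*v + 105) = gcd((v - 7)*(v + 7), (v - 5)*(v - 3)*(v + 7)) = v + 7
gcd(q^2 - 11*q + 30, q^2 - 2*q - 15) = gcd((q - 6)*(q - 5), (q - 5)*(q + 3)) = q - 5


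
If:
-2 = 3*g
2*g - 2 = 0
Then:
No Solution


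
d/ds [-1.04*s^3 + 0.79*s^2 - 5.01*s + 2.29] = -3.12*s^2 + 1.58*s - 5.01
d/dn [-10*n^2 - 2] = -20*n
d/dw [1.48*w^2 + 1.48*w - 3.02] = 2.96*w + 1.48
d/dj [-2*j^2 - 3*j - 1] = -4*j - 3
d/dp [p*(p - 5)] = 2*p - 5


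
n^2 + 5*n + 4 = (n + 1)*(n + 4)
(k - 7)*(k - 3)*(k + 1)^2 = k^4 - 8*k^3 + 2*k^2 + 32*k + 21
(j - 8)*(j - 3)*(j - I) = j^3 - 11*j^2 - I*j^2 + 24*j + 11*I*j - 24*I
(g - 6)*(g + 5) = g^2 - g - 30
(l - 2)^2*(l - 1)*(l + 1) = l^4 - 4*l^3 + 3*l^2 + 4*l - 4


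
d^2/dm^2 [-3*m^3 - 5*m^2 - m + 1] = -18*m - 10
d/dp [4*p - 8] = 4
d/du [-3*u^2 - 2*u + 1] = -6*u - 2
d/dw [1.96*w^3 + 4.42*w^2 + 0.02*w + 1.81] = 5.88*w^2 + 8.84*w + 0.02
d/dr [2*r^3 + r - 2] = 6*r^2 + 1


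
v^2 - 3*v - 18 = (v - 6)*(v + 3)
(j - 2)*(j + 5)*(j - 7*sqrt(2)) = j^3 - 7*sqrt(2)*j^2 + 3*j^2 - 21*sqrt(2)*j - 10*j + 70*sqrt(2)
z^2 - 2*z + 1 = (z - 1)^2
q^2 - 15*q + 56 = (q - 8)*(q - 7)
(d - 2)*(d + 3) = d^2 + d - 6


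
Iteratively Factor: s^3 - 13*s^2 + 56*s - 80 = (s - 5)*(s^2 - 8*s + 16) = (s - 5)*(s - 4)*(s - 4)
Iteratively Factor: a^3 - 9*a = (a - 3)*(a^2 + 3*a) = a*(a - 3)*(a + 3)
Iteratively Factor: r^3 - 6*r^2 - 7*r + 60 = (r + 3)*(r^2 - 9*r + 20) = (r - 5)*(r + 3)*(r - 4)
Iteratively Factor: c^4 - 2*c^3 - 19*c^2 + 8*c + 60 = (c - 5)*(c^3 + 3*c^2 - 4*c - 12) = (c - 5)*(c - 2)*(c^2 + 5*c + 6) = (c - 5)*(c - 2)*(c + 3)*(c + 2)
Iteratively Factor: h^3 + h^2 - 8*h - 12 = (h + 2)*(h^2 - h - 6) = (h + 2)^2*(h - 3)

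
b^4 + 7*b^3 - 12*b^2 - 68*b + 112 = (b - 2)^2*(b + 4)*(b + 7)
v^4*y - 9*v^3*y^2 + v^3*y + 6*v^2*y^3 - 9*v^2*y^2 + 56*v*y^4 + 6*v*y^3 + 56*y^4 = (v - 7*y)*(v - 4*y)*(v + 2*y)*(v*y + y)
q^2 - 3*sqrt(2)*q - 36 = (q - 6*sqrt(2))*(q + 3*sqrt(2))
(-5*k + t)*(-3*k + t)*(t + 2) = 15*k^2*t + 30*k^2 - 8*k*t^2 - 16*k*t + t^3 + 2*t^2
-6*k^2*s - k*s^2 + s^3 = s*(-3*k + s)*(2*k + s)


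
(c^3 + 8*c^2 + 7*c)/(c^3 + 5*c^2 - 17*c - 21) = c/(c - 3)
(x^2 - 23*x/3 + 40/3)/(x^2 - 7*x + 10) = (x - 8/3)/(x - 2)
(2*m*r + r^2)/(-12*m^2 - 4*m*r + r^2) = r/(-6*m + r)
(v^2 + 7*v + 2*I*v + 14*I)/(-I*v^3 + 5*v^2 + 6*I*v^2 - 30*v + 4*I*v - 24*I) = (I*v^2 + v*(-2 + 7*I) - 14)/(v^3 + v^2*(-6 + 5*I) + v*(-4 - 30*I) + 24)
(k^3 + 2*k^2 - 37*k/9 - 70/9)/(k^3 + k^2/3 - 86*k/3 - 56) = (3*k^2 - k - 10)/(3*(k^2 - 2*k - 24))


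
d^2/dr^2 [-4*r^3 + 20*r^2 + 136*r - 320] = 40 - 24*r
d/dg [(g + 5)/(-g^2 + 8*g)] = (g^2 + 10*g - 40)/(g^2*(g^2 - 16*g + 64))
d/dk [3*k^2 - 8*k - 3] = 6*k - 8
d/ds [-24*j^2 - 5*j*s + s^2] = -5*j + 2*s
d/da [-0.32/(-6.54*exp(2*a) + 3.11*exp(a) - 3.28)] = (0.9952 - 4.1856*exp(a))*exp(a)/(6.54*exp(2*a) - 3.11*exp(a) + 3.28)^2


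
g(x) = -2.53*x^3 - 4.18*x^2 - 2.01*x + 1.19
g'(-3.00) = -45.24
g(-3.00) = 37.91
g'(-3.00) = -45.24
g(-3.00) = 37.91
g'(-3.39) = -60.89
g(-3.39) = 58.53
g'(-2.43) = -26.51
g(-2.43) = 17.69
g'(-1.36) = -4.68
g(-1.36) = 2.56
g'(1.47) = -30.70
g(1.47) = -18.83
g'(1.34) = -26.84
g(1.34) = -15.10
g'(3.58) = -129.22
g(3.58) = -175.66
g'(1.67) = -37.14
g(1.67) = -25.61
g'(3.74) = -139.44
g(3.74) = -197.15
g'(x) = -7.59*x^2 - 8.36*x - 2.01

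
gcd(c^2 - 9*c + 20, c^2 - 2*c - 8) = c - 4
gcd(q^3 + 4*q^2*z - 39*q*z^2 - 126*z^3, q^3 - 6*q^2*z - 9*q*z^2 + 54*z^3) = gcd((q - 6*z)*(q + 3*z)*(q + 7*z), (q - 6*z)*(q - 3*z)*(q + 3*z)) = -q^2 + 3*q*z + 18*z^2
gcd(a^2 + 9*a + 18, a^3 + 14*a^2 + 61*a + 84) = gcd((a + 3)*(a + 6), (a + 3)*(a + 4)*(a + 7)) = a + 3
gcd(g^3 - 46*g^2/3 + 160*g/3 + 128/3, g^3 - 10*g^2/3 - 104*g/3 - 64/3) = g^2 - 22*g/3 - 16/3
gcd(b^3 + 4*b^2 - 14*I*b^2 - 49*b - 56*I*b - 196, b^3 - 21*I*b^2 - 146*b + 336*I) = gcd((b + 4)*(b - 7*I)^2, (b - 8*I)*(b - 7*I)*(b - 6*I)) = b - 7*I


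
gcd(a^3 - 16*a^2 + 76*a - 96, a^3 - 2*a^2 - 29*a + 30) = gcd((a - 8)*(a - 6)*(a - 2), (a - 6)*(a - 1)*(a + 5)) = a - 6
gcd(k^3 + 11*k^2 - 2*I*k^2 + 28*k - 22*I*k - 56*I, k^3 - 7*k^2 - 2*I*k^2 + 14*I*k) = k - 2*I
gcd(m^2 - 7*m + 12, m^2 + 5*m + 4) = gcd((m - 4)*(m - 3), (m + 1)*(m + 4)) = 1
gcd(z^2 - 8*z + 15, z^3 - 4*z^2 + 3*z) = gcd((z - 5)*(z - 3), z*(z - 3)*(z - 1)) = z - 3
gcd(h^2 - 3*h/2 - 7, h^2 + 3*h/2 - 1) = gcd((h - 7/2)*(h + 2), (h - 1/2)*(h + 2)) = h + 2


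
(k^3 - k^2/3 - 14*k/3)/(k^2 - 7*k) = (3*k^2 - k - 14)/(3*(k - 7))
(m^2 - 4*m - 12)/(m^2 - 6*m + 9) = (m^2 - 4*m - 12)/(m^2 - 6*m + 9)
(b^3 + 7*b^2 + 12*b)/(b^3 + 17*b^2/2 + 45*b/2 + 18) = 2*b/(2*b + 3)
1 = 1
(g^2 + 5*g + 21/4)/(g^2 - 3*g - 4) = (g^2 + 5*g + 21/4)/(g^2 - 3*g - 4)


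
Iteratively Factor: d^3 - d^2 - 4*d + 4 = (d - 2)*(d^2 + d - 2) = (d - 2)*(d + 2)*(d - 1)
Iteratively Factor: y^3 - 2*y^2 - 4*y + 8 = (y - 2)*(y^2 - 4) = (y - 2)*(y + 2)*(y - 2)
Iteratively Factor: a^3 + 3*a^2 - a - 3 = (a - 1)*(a^2 + 4*a + 3) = (a - 1)*(a + 3)*(a + 1)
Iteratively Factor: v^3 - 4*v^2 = (v - 4)*(v^2) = v*(v - 4)*(v)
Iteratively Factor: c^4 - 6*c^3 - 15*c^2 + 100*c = (c - 5)*(c^3 - c^2 - 20*c) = (c - 5)*(c + 4)*(c^2 - 5*c) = c*(c - 5)*(c + 4)*(c - 5)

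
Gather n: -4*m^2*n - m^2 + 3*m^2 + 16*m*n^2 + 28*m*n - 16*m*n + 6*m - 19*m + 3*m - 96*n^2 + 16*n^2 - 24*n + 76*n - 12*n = 2*m^2 - 10*m + n^2*(16*m - 80) + n*(-4*m^2 + 12*m + 40)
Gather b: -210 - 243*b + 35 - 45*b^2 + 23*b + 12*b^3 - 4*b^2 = 12*b^3 - 49*b^2 - 220*b - 175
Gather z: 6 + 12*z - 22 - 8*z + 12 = 4*z - 4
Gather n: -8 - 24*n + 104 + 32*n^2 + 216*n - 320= 32*n^2 + 192*n - 224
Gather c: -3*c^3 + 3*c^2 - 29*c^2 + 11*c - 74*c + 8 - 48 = -3*c^3 - 26*c^2 - 63*c - 40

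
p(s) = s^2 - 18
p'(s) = 2*s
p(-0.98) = -17.04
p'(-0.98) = -1.96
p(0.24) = -17.94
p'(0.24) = 0.48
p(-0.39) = -17.85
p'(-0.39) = -0.78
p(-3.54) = -5.47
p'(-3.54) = -7.08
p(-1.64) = -15.31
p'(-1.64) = -3.28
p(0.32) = -17.90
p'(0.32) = 0.64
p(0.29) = -17.92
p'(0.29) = 0.58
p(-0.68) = -17.54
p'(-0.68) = -1.36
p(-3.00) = -9.00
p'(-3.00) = -6.00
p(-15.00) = 207.00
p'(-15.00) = -30.00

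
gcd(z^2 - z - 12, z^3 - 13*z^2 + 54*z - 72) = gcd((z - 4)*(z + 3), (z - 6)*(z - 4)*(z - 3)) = z - 4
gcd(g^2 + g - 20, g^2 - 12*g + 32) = g - 4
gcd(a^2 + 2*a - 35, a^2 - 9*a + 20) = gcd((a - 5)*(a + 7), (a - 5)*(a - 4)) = a - 5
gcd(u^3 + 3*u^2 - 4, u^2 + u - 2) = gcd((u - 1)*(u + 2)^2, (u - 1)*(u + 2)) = u^2 + u - 2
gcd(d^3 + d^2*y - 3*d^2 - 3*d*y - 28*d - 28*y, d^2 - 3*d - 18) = 1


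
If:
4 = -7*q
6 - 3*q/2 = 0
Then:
No Solution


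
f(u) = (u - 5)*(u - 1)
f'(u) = 2*u - 6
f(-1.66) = 17.72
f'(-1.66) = -9.32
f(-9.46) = 151.25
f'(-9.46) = -24.92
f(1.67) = -2.23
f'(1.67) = -2.66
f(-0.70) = 9.69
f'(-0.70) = -7.40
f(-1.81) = 19.14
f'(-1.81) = -9.62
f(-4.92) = 58.73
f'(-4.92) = -15.84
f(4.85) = -0.58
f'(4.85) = 3.70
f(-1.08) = 12.65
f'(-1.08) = -8.16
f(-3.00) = 32.00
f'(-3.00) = -12.00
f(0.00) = 5.00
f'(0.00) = -6.00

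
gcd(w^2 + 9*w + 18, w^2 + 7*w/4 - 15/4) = w + 3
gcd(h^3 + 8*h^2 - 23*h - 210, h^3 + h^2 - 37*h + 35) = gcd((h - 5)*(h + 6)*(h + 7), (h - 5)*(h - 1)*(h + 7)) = h^2 + 2*h - 35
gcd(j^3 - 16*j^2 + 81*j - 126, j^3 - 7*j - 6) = j - 3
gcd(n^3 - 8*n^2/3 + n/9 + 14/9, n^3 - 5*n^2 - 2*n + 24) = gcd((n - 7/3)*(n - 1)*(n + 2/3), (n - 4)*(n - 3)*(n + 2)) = 1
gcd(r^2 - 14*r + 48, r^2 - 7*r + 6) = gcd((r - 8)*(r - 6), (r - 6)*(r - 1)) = r - 6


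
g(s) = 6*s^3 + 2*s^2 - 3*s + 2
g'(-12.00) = 2541.00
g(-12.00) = -10042.00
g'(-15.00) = 3987.00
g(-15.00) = -19753.00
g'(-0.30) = -2.58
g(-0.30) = 2.92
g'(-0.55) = 0.25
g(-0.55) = 3.26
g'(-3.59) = 214.63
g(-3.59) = -239.06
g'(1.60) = 49.48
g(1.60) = 26.90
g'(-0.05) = -3.16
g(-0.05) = 2.15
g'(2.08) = 83.20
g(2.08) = 58.41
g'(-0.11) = -3.22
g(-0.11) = 2.35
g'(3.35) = 212.40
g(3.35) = 239.97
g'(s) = 18*s^2 + 4*s - 3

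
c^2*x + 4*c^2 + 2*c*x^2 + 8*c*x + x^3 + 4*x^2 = (c + x)^2*(x + 4)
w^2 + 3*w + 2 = (w + 1)*(w + 2)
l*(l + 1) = l^2 + l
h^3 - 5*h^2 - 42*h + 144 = (h - 8)*(h - 3)*(h + 6)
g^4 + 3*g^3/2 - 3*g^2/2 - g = g*(g - 1)*(g + 1/2)*(g + 2)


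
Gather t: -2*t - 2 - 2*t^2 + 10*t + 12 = -2*t^2 + 8*t + 10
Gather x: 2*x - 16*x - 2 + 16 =14 - 14*x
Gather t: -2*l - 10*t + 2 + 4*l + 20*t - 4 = 2*l + 10*t - 2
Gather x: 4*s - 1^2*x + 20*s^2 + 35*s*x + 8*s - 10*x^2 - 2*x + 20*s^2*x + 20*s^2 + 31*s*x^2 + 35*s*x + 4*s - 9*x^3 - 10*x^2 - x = 40*s^2 + 16*s - 9*x^3 + x^2*(31*s - 20) + x*(20*s^2 + 70*s - 4)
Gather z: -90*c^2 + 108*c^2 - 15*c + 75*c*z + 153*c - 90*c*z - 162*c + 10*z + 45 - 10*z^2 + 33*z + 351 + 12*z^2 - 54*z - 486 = 18*c^2 - 24*c + 2*z^2 + z*(-15*c - 11) - 90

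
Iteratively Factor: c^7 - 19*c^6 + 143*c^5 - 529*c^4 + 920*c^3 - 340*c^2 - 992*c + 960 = (c - 2)*(c^6 - 17*c^5 + 109*c^4 - 311*c^3 + 298*c^2 + 256*c - 480) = (c - 3)*(c - 2)*(c^5 - 14*c^4 + 67*c^3 - 110*c^2 - 32*c + 160) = (c - 4)*(c - 3)*(c - 2)*(c^4 - 10*c^3 + 27*c^2 - 2*c - 40) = (c - 4)^2*(c - 3)*(c - 2)*(c^3 - 6*c^2 + 3*c + 10) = (c - 5)*(c - 4)^2*(c - 3)*(c - 2)*(c^2 - c - 2) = (c - 5)*(c - 4)^2*(c - 3)*(c - 2)^2*(c + 1)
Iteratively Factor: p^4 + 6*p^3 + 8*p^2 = (p + 2)*(p^3 + 4*p^2) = p*(p + 2)*(p^2 + 4*p) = p*(p + 2)*(p + 4)*(p)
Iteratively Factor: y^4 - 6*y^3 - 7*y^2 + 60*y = (y - 4)*(y^3 - 2*y^2 - 15*y) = y*(y - 4)*(y^2 - 2*y - 15) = y*(y - 5)*(y - 4)*(y + 3)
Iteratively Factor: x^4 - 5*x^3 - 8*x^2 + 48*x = (x)*(x^3 - 5*x^2 - 8*x + 48) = x*(x + 3)*(x^2 - 8*x + 16) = x*(x - 4)*(x + 3)*(x - 4)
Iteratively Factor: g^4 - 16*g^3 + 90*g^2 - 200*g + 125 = (g - 1)*(g^3 - 15*g^2 + 75*g - 125) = (g - 5)*(g - 1)*(g^2 - 10*g + 25) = (g - 5)^2*(g - 1)*(g - 5)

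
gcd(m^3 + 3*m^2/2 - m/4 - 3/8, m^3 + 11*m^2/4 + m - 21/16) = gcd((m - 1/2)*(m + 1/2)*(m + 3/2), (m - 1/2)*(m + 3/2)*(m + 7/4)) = m^2 + m - 3/4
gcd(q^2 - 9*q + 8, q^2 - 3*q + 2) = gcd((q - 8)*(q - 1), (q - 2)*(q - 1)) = q - 1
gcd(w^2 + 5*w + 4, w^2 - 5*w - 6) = w + 1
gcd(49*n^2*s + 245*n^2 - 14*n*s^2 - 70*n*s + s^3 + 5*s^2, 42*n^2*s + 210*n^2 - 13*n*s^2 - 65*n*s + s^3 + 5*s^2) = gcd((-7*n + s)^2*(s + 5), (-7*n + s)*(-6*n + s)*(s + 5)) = -7*n*s - 35*n + s^2 + 5*s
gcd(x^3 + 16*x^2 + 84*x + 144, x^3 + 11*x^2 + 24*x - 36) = x^2 + 12*x + 36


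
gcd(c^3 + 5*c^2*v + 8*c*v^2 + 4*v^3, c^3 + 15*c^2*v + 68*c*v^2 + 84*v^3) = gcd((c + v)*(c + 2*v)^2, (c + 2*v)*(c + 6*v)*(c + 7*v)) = c + 2*v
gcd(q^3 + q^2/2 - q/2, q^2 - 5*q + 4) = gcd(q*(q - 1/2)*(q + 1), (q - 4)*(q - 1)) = 1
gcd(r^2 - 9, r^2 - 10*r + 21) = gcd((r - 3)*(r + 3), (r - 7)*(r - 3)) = r - 3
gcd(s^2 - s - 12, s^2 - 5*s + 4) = s - 4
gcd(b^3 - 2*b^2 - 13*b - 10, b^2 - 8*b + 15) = b - 5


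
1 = 1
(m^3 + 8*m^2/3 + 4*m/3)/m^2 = m + 8/3 + 4/(3*m)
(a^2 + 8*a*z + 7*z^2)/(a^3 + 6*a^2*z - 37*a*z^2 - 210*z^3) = (-a - z)/(-a^2 + a*z + 30*z^2)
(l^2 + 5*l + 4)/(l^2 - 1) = (l + 4)/(l - 1)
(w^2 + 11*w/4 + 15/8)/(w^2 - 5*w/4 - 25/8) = (2*w + 3)/(2*w - 5)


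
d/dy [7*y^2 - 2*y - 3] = 14*y - 2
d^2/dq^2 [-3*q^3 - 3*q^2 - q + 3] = -18*q - 6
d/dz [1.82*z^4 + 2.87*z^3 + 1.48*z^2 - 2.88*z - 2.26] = 7.28*z^3 + 8.61*z^2 + 2.96*z - 2.88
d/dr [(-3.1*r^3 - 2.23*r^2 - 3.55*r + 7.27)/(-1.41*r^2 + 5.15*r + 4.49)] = (4.371*r^4 - 31.93*r^3 - 58.247*r^2 + 0.475999999999992*r - 53.38)/(1.9881*r^4 - 14.523*r^3 + 13.8607*r^2 + 46.247*r + 20.1601)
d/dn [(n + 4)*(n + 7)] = 2*n + 11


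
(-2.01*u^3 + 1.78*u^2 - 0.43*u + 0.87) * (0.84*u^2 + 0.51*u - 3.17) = -1.6884*u^5 + 0.4701*u^4 + 6.9183*u^3 - 5.1311*u^2 + 1.8068*u - 2.7579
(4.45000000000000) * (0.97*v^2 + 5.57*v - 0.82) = 4.3165*v^2 + 24.7865*v - 3.649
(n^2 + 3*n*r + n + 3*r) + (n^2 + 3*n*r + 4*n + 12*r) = 2*n^2 + 6*n*r + 5*n + 15*r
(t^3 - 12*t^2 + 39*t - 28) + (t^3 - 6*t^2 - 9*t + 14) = 2*t^3 - 18*t^2 + 30*t - 14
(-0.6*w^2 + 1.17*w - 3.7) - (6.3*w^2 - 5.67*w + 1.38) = -6.9*w^2 + 6.84*w - 5.08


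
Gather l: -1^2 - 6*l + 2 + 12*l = 6*l + 1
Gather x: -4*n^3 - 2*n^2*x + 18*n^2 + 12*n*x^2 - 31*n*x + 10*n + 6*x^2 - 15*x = -4*n^3 + 18*n^2 + 10*n + x^2*(12*n + 6) + x*(-2*n^2 - 31*n - 15)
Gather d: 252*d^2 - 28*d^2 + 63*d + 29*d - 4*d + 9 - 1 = 224*d^2 + 88*d + 8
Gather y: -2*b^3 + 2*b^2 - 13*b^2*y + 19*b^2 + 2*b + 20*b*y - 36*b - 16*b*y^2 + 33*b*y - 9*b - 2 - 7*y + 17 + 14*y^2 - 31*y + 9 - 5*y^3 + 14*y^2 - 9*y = -2*b^3 + 21*b^2 - 43*b - 5*y^3 + y^2*(28 - 16*b) + y*(-13*b^2 + 53*b - 47) + 24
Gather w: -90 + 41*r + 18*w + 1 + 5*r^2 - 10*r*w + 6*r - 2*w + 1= 5*r^2 + 47*r + w*(16 - 10*r) - 88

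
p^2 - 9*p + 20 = (p - 5)*(p - 4)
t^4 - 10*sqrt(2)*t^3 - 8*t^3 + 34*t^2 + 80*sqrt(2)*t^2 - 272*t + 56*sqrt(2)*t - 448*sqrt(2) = (t - 8)*(t - 7*sqrt(2))*(t - 4*sqrt(2))*(t + sqrt(2))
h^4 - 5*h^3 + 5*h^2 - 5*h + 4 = (h - 4)*(h - 1)*(h - I)*(h + I)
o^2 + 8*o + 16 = (o + 4)^2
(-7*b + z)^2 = 49*b^2 - 14*b*z + z^2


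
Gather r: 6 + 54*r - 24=54*r - 18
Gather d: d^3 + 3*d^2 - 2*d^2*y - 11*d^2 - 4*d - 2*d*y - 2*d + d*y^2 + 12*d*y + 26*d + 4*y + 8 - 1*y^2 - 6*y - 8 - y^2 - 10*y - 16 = d^3 + d^2*(-2*y - 8) + d*(y^2 + 10*y + 20) - 2*y^2 - 12*y - 16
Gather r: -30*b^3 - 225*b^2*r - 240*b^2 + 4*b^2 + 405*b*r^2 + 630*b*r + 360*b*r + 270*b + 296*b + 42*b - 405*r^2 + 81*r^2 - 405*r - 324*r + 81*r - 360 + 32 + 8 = -30*b^3 - 236*b^2 + 608*b + r^2*(405*b - 324) + r*(-225*b^2 + 990*b - 648) - 320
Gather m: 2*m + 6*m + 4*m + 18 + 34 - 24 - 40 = 12*m - 12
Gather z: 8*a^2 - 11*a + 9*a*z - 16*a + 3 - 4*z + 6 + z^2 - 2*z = 8*a^2 - 27*a + z^2 + z*(9*a - 6) + 9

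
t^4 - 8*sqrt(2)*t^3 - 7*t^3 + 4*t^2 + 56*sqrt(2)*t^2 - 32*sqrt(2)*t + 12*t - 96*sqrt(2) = (t - 6)*(t - 2)*(t + 1)*(t - 8*sqrt(2))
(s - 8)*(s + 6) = s^2 - 2*s - 48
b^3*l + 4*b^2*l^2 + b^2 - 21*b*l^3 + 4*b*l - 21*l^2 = (b - 3*l)*(b + 7*l)*(b*l + 1)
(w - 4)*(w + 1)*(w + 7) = w^3 + 4*w^2 - 25*w - 28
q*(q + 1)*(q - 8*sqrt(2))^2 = q^4 - 16*sqrt(2)*q^3 + q^3 - 16*sqrt(2)*q^2 + 128*q^2 + 128*q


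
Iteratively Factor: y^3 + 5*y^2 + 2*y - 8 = (y + 2)*(y^2 + 3*y - 4) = (y - 1)*(y + 2)*(y + 4)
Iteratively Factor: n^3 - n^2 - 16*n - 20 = (n + 2)*(n^2 - 3*n - 10) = (n - 5)*(n + 2)*(n + 2)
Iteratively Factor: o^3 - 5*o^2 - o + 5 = (o + 1)*(o^2 - 6*o + 5) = (o - 1)*(o + 1)*(o - 5)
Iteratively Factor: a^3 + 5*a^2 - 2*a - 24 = (a + 4)*(a^2 + a - 6) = (a - 2)*(a + 4)*(a + 3)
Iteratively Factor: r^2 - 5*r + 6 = (r - 2)*(r - 3)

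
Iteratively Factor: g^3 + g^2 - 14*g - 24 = (g + 3)*(g^2 - 2*g - 8) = (g + 2)*(g + 3)*(g - 4)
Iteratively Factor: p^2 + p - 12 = (p + 4)*(p - 3)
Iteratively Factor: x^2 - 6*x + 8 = (x - 2)*(x - 4)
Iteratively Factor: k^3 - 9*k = (k + 3)*(k^2 - 3*k) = k*(k + 3)*(k - 3)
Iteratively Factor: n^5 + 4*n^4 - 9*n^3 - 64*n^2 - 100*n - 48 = (n + 1)*(n^4 + 3*n^3 - 12*n^2 - 52*n - 48) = (n + 1)*(n + 2)*(n^3 + n^2 - 14*n - 24) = (n - 4)*(n + 1)*(n + 2)*(n^2 + 5*n + 6) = (n - 4)*(n + 1)*(n + 2)^2*(n + 3)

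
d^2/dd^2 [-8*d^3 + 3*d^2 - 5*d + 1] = 6 - 48*d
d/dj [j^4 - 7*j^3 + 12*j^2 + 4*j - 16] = 4*j^3 - 21*j^2 + 24*j + 4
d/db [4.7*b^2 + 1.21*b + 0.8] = 9.4*b + 1.21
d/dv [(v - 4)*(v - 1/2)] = 2*v - 9/2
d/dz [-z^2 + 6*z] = 6 - 2*z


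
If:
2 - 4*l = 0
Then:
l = 1/2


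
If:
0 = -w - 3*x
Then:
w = -3*x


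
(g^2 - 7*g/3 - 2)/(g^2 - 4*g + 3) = (g + 2/3)/(g - 1)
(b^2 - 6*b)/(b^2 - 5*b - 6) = b/(b + 1)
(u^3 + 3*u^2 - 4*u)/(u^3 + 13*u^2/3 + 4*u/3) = 3*(u - 1)/(3*u + 1)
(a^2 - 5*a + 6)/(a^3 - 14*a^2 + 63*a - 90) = (a - 2)/(a^2 - 11*a + 30)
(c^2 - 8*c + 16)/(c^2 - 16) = (c - 4)/(c + 4)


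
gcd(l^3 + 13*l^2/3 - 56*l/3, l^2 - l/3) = l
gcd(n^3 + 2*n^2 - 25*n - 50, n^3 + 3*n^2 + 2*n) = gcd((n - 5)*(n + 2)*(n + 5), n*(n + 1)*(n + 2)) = n + 2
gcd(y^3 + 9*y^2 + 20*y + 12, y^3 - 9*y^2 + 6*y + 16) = y + 1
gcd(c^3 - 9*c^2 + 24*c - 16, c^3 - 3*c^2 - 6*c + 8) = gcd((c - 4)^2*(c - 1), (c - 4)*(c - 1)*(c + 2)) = c^2 - 5*c + 4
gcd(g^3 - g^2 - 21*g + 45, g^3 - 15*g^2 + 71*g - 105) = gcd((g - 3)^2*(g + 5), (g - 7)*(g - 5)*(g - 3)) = g - 3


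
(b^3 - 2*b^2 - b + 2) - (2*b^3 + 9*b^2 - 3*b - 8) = -b^3 - 11*b^2 + 2*b + 10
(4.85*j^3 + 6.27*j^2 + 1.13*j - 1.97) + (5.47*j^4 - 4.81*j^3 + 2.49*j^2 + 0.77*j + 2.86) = 5.47*j^4 + 0.04*j^3 + 8.76*j^2 + 1.9*j + 0.89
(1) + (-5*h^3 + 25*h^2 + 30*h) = -5*h^3 + 25*h^2 + 30*h + 1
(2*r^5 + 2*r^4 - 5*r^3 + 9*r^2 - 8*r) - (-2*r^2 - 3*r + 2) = 2*r^5 + 2*r^4 - 5*r^3 + 11*r^2 - 5*r - 2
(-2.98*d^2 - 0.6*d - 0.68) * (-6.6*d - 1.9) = 19.668*d^3 + 9.622*d^2 + 5.628*d + 1.292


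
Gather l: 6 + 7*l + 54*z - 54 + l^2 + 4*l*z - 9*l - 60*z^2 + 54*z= l^2 + l*(4*z - 2) - 60*z^2 + 108*z - 48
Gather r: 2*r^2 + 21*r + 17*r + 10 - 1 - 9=2*r^2 + 38*r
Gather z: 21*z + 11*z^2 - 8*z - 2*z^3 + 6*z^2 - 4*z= -2*z^3 + 17*z^2 + 9*z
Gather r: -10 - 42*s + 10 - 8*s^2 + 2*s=-8*s^2 - 40*s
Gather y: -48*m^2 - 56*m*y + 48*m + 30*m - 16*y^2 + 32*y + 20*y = -48*m^2 + 78*m - 16*y^2 + y*(52 - 56*m)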